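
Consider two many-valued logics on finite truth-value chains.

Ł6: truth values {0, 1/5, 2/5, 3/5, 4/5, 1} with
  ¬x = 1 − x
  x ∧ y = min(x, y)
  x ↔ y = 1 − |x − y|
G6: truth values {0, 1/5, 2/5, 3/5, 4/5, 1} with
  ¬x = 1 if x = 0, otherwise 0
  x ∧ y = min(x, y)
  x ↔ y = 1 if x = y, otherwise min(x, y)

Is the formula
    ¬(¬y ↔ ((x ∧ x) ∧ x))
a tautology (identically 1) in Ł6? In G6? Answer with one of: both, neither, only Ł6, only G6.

In Ł6: at x = 0, y = 1/5 the value is 4/5 — not a tautology.
In G6: at x = 0, y = 1/5 the value is 0 — not a tautology.

neither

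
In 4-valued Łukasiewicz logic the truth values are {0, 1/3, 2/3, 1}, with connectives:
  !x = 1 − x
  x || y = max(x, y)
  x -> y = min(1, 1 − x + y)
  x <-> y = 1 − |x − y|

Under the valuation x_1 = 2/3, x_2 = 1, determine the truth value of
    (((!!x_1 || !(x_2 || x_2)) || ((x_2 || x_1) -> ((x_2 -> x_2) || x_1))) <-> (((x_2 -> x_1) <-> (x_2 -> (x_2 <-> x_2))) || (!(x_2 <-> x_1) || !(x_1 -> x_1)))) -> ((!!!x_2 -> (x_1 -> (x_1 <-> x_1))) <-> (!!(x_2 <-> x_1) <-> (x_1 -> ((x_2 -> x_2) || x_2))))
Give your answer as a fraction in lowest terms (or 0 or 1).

1

!x_1 = !2/3 = 1/3
!!x_1 = !1/3 = 2/3
x_2 || x_2 = 1 || 1 = 1
!(x_2 || x_2) = !1 = 0
!!x_1 || !(x_2 || x_2) = 2/3 || 0 = 2/3
x_2 || x_1 = 1 || 2/3 = 1
x_2 -> x_2 = 1 -> 1 = 1
(x_2 -> x_2) || x_1 = 1 || 2/3 = 1
(x_2 || x_1) -> ((x_2 -> x_2) || x_1) = 1 -> 1 = 1
(!!x_1 || !(x_2 || x_2)) || ((x_2 || x_1) -> ((x_2 -> x_2) || x_1)) = 2/3 || 1 = 1
x_2 -> x_1 = 1 -> 2/3 = 2/3
x_2 <-> x_2 = 1 <-> 1 = 1
x_2 -> (x_2 <-> x_2) = 1 -> 1 = 1
(x_2 -> x_1) <-> (x_2 -> (x_2 <-> x_2)) = 2/3 <-> 1 = 2/3
x_2 <-> x_1 = 1 <-> 2/3 = 2/3
!(x_2 <-> x_1) = !2/3 = 1/3
x_1 -> x_1 = 2/3 -> 2/3 = 1
!(x_1 -> x_1) = !1 = 0
!(x_2 <-> x_1) || !(x_1 -> x_1) = 1/3 || 0 = 1/3
((x_2 -> x_1) <-> (x_2 -> (x_2 <-> x_2))) || (!(x_2 <-> x_1) || !(x_1 -> x_1)) = 2/3 || 1/3 = 2/3
((!!x_1 || !(x_2 || x_2)) || ((x_2 || x_1) -> ((x_2 -> x_2) || x_1))) <-> (((x_2 -> x_1) <-> (x_2 -> (x_2 <-> x_2))) || (!(x_2 <-> x_1) || !(x_1 -> x_1))) = 1 <-> 2/3 = 2/3
!x_2 = !1 = 0
!!x_2 = !0 = 1
!!!x_2 = !1 = 0
x_1 <-> x_1 = 2/3 <-> 2/3 = 1
x_1 -> (x_1 <-> x_1) = 2/3 -> 1 = 1
!!!x_2 -> (x_1 -> (x_1 <-> x_1)) = 0 -> 1 = 1
x_2 <-> x_1 = 1 <-> 2/3 = 2/3
!(x_2 <-> x_1) = !2/3 = 1/3
!!(x_2 <-> x_1) = !1/3 = 2/3
x_2 -> x_2 = 1 -> 1 = 1
(x_2 -> x_2) || x_2 = 1 || 1 = 1
x_1 -> ((x_2 -> x_2) || x_2) = 2/3 -> 1 = 1
!!(x_2 <-> x_1) <-> (x_1 -> ((x_2 -> x_2) || x_2)) = 2/3 <-> 1 = 2/3
(!!!x_2 -> (x_1 -> (x_1 <-> x_1))) <-> (!!(x_2 <-> x_1) <-> (x_1 -> ((x_2 -> x_2) || x_2))) = 1 <-> 2/3 = 2/3
(((!!x_1 || !(x_2 || x_2)) || ((x_2 || x_1) -> ((x_2 -> x_2) || x_1))) <-> (((x_2 -> x_1) <-> (x_2 -> (x_2 <-> x_2))) || (!(x_2 <-> x_1) || !(x_1 -> x_1)))) -> ((!!!x_2 -> (x_1 -> (x_1 <-> x_1))) <-> (!!(x_2 <-> x_1) <-> (x_1 -> ((x_2 -> x_2) || x_2)))) = 2/3 -> 2/3 = 1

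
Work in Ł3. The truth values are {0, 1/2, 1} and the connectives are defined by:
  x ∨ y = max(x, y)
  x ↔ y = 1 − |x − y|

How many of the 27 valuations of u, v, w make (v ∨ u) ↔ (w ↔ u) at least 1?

value 1: 11 assignments (counts)
value 1/2: 11 assignments
value 0: 5 assignments
So 11 of the 27 assignments meet the threshold.

11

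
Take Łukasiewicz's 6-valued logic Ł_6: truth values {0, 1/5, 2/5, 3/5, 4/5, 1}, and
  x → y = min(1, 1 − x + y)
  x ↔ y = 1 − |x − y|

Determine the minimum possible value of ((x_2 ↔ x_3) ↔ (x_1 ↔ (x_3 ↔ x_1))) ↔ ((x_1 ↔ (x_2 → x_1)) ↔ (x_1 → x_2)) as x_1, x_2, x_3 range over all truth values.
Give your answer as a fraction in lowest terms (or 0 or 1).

Take x_1 = 0, x_2 = 0, x_3 = 2/5:
x_2 ↔ x_3 = 0 ↔ 2/5 = 3/5
x_3 ↔ x_1 = 2/5 ↔ 0 = 3/5
x_1 ↔ (x_3 ↔ x_1) = 0 ↔ 3/5 = 2/5
(x_2 ↔ x_3) ↔ (x_1 ↔ (x_3 ↔ x_1)) = 3/5 ↔ 2/5 = 4/5
x_2 → x_1 = 0 → 0 = 1
x_1 ↔ (x_2 → x_1) = 0 ↔ 1 = 0
x_1 → x_2 = 0 → 0 = 1
(x_1 ↔ (x_2 → x_1)) ↔ (x_1 → x_2) = 0 ↔ 1 = 0
((x_2 ↔ x_3) ↔ (x_1 ↔ (x_3 ↔ x_1))) ↔ ((x_1 ↔ (x_2 → x_1)) ↔ (x_1 → x_2)) = 4/5 ↔ 0 = 1/5
No assignment yields a value below 1/5, so this is the minimum.

1/5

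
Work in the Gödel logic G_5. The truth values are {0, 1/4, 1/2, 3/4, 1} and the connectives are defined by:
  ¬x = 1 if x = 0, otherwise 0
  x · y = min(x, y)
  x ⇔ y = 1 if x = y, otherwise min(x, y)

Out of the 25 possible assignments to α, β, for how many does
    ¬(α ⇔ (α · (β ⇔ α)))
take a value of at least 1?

value 1: 4 assignments (counts)
value 0: 21 assignments
So 4 of the 25 assignments meet the threshold.

4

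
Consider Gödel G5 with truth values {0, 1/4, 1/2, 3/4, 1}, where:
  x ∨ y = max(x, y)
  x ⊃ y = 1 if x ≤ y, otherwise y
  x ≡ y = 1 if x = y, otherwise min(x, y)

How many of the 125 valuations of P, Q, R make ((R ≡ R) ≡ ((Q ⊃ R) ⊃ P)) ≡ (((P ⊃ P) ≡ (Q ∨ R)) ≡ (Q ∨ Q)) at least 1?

value 1: 55 assignments (counts)
value 3/4: 6 assignments
value 1/2: 11 assignments
value 1/4: 20 assignments
value 0: 33 assignments
So 55 of the 125 assignments meet the threshold.

55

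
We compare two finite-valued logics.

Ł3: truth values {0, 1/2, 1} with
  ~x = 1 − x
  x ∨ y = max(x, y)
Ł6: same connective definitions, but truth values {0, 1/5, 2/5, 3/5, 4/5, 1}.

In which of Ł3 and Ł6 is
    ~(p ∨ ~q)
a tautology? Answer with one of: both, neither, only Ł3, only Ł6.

neither

In Ł3: at p = 0, q = 0 the value is 0 — not a tautology.
In Ł6: at p = 0, q = 0 the value is 0 — not a tautology.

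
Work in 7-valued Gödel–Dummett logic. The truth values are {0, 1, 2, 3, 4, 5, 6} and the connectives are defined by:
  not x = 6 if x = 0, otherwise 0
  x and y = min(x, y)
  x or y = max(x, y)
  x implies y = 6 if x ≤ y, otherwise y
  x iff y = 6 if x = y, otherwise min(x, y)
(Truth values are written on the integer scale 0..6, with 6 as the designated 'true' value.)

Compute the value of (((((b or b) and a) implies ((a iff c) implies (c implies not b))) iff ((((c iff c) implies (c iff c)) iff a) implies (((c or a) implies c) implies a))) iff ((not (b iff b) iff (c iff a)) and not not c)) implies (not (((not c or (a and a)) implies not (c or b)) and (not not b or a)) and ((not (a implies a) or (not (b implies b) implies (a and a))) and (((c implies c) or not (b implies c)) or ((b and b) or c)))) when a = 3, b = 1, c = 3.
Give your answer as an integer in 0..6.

b or b = 1 or 1 = 1
(b or b) and a = 1 and 3 = 1
a iff c = 3 iff 3 = 6
not b = not 1 = 0
c implies not b = 3 implies 0 = 0
(a iff c) implies (c implies not b) = 6 implies 0 = 0
((b or b) and a) implies ((a iff c) implies (c implies not b)) = 1 implies 0 = 0
c iff c = 3 iff 3 = 6
c iff c = 3 iff 3 = 6
(c iff c) implies (c iff c) = 6 implies 6 = 6
((c iff c) implies (c iff c)) iff a = 6 iff 3 = 3
c or a = 3 or 3 = 3
(c or a) implies c = 3 implies 3 = 6
((c or a) implies c) implies a = 6 implies 3 = 3
(((c iff c) implies (c iff c)) iff a) implies (((c or a) implies c) implies a) = 3 implies 3 = 6
(((b or b) and a) implies ((a iff c) implies (c implies not b))) iff ((((c iff c) implies (c iff c)) iff a) implies (((c or a) implies c) implies a)) = 0 iff 6 = 0
b iff b = 1 iff 1 = 6
not (b iff b) = not 6 = 0
c iff a = 3 iff 3 = 6
not (b iff b) iff (c iff a) = 0 iff 6 = 0
not c = not 3 = 0
not not c = not 0 = 6
(not (b iff b) iff (c iff a)) and not not c = 0 and 6 = 0
((((b or b) and a) implies ((a iff c) implies (c implies not b))) iff ((((c iff c) implies (c iff c)) iff a) implies (((c or a) implies c) implies a))) iff ((not (b iff b) iff (c iff a)) and not not c) = 0 iff 0 = 6
not c = not 3 = 0
a and a = 3 and 3 = 3
not c or (a and a) = 0 or 3 = 3
c or b = 3 or 1 = 3
not (c or b) = not 3 = 0
(not c or (a and a)) implies not (c or b) = 3 implies 0 = 0
not b = not 1 = 0
not not b = not 0 = 6
not not b or a = 6 or 3 = 6
((not c or (a and a)) implies not (c or b)) and (not not b or a) = 0 and 6 = 0
not (((not c or (a and a)) implies not (c or b)) and (not not b or a)) = not 0 = 6
a implies a = 3 implies 3 = 6
not (a implies a) = not 6 = 0
b implies b = 1 implies 1 = 6
not (b implies b) = not 6 = 0
a and a = 3 and 3 = 3
not (b implies b) implies (a and a) = 0 implies 3 = 6
not (a implies a) or (not (b implies b) implies (a and a)) = 0 or 6 = 6
c implies c = 3 implies 3 = 6
b implies c = 1 implies 3 = 6
not (b implies c) = not 6 = 0
(c implies c) or not (b implies c) = 6 or 0 = 6
b and b = 1 and 1 = 1
(b and b) or c = 1 or 3 = 3
((c implies c) or not (b implies c)) or ((b and b) or c) = 6 or 3 = 6
(not (a implies a) or (not (b implies b) implies (a and a))) and (((c implies c) or not (b implies c)) or ((b and b) or c)) = 6 and 6 = 6
not (((not c or (a and a)) implies not (c or b)) and (not not b or a)) and ((not (a implies a) or (not (b implies b) implies (a and a))) and (((c implies c) or not (b implies c)) or ((b and b) or c))) = 6 and 6 = 6
(((((b or b) and a) implies ((a iff c) implies (c implies not b))) iff ((((c iff c) implies (c iff c)) iff a) implies (((c or a) implies c) implies a))) iff ((not (b iff b) iff (c iff a)) and not not c)) implies (not (((not c or (a and a)) implies not (c or b)) and (not not b or a)) and ((not (a implies a) or (not (b implies b) implies (a and a))) and (((c implies c) or not (b implies c)) or ((b and b) or c)))) = 6 implies 6 = 6

6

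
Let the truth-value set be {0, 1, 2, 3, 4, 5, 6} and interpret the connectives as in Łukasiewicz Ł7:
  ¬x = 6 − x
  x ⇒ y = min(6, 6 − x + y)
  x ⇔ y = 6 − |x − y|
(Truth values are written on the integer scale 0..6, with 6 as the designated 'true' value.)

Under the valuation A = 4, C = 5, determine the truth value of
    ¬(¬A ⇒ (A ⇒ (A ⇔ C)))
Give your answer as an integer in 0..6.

¬A = ¬4 = 2
A ⇔ C = 4 ⇔ 5 = 5
A ⇒ (A ⇔ C) = 4 ⇒ 5 = 6
¬A ⇒ (A ⇒ (A ⇔ C)) = 2 ⇒ 6 = 6
¬(¬A ⇒ (A ⇒ (A ⇔ C))) = ¬6 = 0

0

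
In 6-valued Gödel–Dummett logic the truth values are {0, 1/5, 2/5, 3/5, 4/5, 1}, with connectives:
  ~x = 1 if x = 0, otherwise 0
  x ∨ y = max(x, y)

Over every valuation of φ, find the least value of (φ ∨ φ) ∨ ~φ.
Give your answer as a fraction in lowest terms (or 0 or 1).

Take φ = 1/5:
φ ∨ φ = 1/5 ∨ 1/5 = 1/5
~φ = ~1/5 = 0
(φ ∨ φ) ∨ ~φ = 1/5 ∨ 0 = 1/5
No assignment yields a value below 1/5, so this is the minimum.

1/5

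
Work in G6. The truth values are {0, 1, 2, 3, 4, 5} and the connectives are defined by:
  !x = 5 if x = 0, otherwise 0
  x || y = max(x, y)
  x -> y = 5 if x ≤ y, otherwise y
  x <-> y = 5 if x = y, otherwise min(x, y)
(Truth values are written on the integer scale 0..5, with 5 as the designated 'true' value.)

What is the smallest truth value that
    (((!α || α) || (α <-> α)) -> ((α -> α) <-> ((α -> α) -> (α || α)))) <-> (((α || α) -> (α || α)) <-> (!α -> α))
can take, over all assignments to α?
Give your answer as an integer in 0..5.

Take α = 1:
!α = !1 = 0
!α || α = 0 || 1 = 1
α <-> α = 1 <-> 1 = 5
(!α || α) || (α <-> α) = 1 || 5 = 5
α -> α = 1 -> 1 = 5
α -> α = 1 -> 1 = 5
α || α = 1 || 1 = 1
(α -> α) -> (α || α) = 5 -> 1 = 1
(α -> α) <-> ((α -> α) -> (α || α)) = 5 <-> 1 = 1
((!α || α) || (α <-> α)) -> ((α -> α) <-> ((α -> α) -> (α || α))) = 5 -> 1 = 1
α || α = 1 || 1 = 1
α || α = 1 || 1 = 1
(α || α) -> (α || α) = 1 -> 1 = 5
!α = !1 = 0
!α -> α = 0 -> 1 = 5
((α || α) -> (α || α)) <-> (!α -> α) = 5 <-> 5 = 5
(((!α || α) || (α <-> α)) -> ((α -> α) <-> ((α -> α) -> (α || α)))) <-> (((α || α) -> (α || α)) <-> (!α -> α)) = 1 <-> 5 = 1
No assignment yields a value below 1, so this is the minimum.

1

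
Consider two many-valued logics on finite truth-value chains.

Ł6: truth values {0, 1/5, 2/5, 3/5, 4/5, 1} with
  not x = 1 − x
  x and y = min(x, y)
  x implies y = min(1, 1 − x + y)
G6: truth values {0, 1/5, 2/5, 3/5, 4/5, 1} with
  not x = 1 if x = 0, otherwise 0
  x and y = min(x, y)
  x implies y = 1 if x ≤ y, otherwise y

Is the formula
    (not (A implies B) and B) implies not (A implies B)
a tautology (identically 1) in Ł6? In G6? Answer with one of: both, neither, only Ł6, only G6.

In Ł6: every assignment gives 1 — tautology.
In G6: every assignment gives 1 — tautology.

both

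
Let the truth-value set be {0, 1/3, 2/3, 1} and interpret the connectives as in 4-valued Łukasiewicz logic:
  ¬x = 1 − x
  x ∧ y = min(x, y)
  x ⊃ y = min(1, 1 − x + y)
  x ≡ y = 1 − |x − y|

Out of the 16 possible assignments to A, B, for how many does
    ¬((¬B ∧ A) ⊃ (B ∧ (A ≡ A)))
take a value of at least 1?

1

A = 0, B = 0 ↦ 0  <
A = 0, B = 1/3 ↦ 0  <
A = 0, B = 2/3 ↦ 0  <
A = 0, B = 1 ↦ 0  <
A = 1/3, B = 0 ↦ 1/3  <
A = 1/3, B = 1/3 ↦ 0  <
A = 1/3, B = 2/3 ↦ 0  <
A = 1/3, B = 1 ↦ 0  <
A = 2/3, B = 0 ↦ 2/3  <
A = 2/3, B = 1/3 ↦ 1/3  <
A = 2/3, B = 2/3 ↦ 0  <
A = 2/3, B = 1 ↦ 0  <
A = 1, B = 0 ↦ 1  ≥
A = 1, B = 1/3 ↦ 1/3  <
A = 1, B = 2/3 ↦ 0  <
A = 1, B = 1 ↦ 0  <
So 1 of the 16 assignments meets the threshold.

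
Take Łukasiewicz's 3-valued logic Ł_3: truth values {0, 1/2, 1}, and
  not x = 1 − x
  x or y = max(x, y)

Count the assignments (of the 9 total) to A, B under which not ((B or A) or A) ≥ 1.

A = 0, B = 0 ↦ 1  ≥
A = 0, B = 1/2 ↦ 1/2  <
A = 0, B = 1 ↦ 0  <
A = 1/2, B = 0 ↦ 1/2  <
A = 1/2, B = 1/2 ↦ 1/2  <
A = 1/2, B = 1 ↦ 0  <
A = 1, B = 0 ↦ 0  <
A = 1, B = 1/2 ↦ 0  <
A = 1, B = 1 ↦ 0  <
So 1 of the 9 assignments meets the threshold.

1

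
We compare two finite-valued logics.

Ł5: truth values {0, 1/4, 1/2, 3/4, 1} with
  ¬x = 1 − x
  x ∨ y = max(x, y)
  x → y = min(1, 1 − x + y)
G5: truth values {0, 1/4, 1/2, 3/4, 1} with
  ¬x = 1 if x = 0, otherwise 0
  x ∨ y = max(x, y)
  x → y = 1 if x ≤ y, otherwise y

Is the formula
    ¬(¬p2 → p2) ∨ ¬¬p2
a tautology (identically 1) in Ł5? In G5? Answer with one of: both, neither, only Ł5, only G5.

In Ł5: at p2 = 1/4 the value is 1/2 — not a tautology.
In G5: every assignment gives 1 — tautology.

only G5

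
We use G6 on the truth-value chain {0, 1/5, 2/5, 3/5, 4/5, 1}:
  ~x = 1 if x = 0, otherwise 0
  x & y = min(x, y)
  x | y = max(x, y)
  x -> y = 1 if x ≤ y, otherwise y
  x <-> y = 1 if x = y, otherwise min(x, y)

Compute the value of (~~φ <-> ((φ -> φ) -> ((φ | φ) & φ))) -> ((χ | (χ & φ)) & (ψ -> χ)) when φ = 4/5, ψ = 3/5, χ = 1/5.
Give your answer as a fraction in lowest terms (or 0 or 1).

1/5

~φ = ~4/5 = 0
~~φ = ~0 = 1
φ -> φ = 4/5 -> 4/5 = 1
φ | φ = 4/5 | 4/5 = 4/5
(φ | φ) & φ = 4/5 & 4/5 = 4/5
(φ -> φ) -> ((φ | φ) & φ) = 1 -> 4/5 = 4/5
~~φ <-> ((φ -> φ) -> ((φ | φ) & φ)) = 1 <-> 4/5 = 4/5
χ & φ = 1/5 & 4/5 = 1/5
χ | (χ & φ) = 1/5 | 1/5 = 1/5
ψ -> χ = 3/5 -> 1/5 = 1/5
(χ | (χ & φ)) & (ψ -> χ) = 1/5 & 1/5 = 1/5
(~~φ <-> ((φ -> φ) -> ((φ | φ) & φ))) -> ((χ | (χ & φ)) & (ψ -> χ)) = 4/5 -> 1/5 = 1/5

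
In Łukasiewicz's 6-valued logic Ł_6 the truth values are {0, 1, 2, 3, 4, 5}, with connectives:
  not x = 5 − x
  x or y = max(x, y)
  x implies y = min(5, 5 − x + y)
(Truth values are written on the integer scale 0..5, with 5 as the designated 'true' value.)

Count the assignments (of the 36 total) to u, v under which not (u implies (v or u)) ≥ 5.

0

value 0: 36 assignments
So 0 of the 36 assignments meet the threshold.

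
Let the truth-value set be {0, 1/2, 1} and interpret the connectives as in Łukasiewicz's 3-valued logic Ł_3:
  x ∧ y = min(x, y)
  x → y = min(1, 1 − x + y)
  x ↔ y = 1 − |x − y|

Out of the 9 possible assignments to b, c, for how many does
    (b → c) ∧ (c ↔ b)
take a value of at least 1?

b = 0, c = 0 ↦ 1  ≥
b = 0, c = 1/2 ↦ 1/2  <
b = 0, c = 1 ↦ 0  <
b = 1/2, c = 0 ↦ 1/2  <
b = 1/2, c = 1/2 ↦ 1  ≥
b = 1/2, c = 1 ↦ 1/2  <
b = 1, c = 0 ↦ 0  <
b = 1, c = 1/2 ↦ 1/2  <
b = 1, c = 1 ↦ 1  ≥
So 3 of the 9 assignments meet the threshold.

3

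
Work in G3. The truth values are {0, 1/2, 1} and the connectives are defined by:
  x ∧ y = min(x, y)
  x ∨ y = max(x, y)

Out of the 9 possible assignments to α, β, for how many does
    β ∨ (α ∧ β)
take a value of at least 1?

α = 0, β = 0 ↦ 0  <
α = 0, β = 1/2 ↦ 1/2  <
α = 0, β = 1 ↦ 1  ≥
α = 1/2, β = 0 ↦ 0  <
α = 1/2, β = 1/2 ↦ 1/2  <
α = 1/2, β = 1 ↦ 1  ≥
α = 1, β = 0 ↦ 0  <
α = 1, β = 1/2 ↦ 1/2  <
α = 1, β = 1 ↦ 1  ≥
So 3 of the 9 assignments meet the threshold.

3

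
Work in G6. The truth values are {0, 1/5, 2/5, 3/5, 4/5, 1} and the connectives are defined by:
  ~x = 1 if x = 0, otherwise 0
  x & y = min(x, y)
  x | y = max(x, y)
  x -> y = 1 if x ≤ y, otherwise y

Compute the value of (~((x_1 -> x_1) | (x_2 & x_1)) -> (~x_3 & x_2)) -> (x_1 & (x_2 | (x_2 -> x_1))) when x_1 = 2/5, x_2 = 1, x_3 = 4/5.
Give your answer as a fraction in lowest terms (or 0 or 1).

x_1 -> x_1 = 2/5 -> 2/5 = 1
x_2 & x_1 = 1 & 2/5 = 2/5
(x_1 -> x_1) | (x_2 & x_1) = 1 | 2/5 = 1
~((x_1 -> x_1) | (x_2 & x_1)) = ~1 = 0
~x_3 = ~4/5 = 0
~x_3 & x_2 = 0 & 1 = 0
~((x_1 -> x_1) | (x_2 & x_1)) -> (~x_3 & x_2) = 0 -> 0 = 1
x_2 -> x_1 = 1 -> 2/5 = 2/5
x_2 | (x_2 -> x_1) = 1 | 2/5 = 1
x_1 & (x_2 | (x_2 -> x_1)) = 2/5 & 1 = 2/5
(~((x_1 -> x_1) | (x_2 & x_1)) -> (~x_3 & x_2)) -> (x_1 & (x_2 | (x_2 -> x_1))) = 1 -> 2/5 = 2/5

2/5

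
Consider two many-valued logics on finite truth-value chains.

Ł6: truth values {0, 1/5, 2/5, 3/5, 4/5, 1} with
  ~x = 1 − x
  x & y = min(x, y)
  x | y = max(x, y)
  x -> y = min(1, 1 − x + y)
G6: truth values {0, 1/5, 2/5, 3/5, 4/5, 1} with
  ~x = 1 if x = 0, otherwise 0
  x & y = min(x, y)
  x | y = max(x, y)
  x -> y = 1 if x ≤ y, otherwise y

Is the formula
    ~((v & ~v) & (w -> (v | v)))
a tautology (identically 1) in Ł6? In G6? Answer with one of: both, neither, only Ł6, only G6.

only G6

In Ł6: at v = 1/5, w = 0 the value is 4/5 — not a tautology.
In G6: every assignment gives 1 — tautology.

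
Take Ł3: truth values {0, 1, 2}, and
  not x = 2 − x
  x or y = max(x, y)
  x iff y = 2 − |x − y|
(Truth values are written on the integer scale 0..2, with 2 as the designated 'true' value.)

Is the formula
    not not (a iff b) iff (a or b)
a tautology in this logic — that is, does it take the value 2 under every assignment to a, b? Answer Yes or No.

No

Counterexample: take a = 0, b = 0.
a iff b = 0 iff 0 = 2
not (a iff b) = not 2 = 0
not not (a iff b) = not 0 = 2
a or b = 0 or 0 = 0
not not (a iff b) iff (a or b) = 2 iff 0 = 0
This gives 0 ≠ 2.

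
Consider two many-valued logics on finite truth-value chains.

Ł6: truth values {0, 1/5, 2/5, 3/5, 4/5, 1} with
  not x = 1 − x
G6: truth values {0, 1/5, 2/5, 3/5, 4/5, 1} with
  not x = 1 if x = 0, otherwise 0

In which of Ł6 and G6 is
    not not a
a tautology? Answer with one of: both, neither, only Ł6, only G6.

neither

In Ł6: at a = 0 the value is 0 — not a tautology.
In G6: at a = 0 the value is 0 — not a tautology.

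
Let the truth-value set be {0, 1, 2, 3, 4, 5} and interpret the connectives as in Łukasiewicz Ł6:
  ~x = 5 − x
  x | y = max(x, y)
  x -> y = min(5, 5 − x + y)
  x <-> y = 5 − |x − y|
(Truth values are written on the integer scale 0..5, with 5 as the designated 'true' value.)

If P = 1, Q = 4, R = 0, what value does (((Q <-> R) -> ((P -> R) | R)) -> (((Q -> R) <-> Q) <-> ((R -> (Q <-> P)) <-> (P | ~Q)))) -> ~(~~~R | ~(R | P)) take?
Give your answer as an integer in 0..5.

Q <-> R = 4 <-> 0 = 1
P -> R = 1 -> 0 = 4
(P -> R) | R = 4 | 0 = 4
(Q <-> R) -> ((P -> R) | R) = 1 -> 4 = 5
Q -> R = 4 -> 0 = 1
(Q -> R) <-> Q = 1 <-> 4 = 2
Q <-> P = 4 <-> 1 = 2
R -> (Q <-> P) = 0 -> 2 = 5
~Q = ~4 = 1
P | ~Q = 1 | 1 = 1
(R -> (Q <-> P)) <-> (P | ~Q) = 5 <-> 1 = 1
((Q -> R) <-> Q) <-> ((R -> (Q <-> P)) <-> (P | ~Q)) = 2 <-> 1 = 4
((Q <-> R) -> ((P -> R) | R)) -> (((Q -> R) <-> Q) <-> ((R -> (Q <-> P)) <-> (P | ~Q))) = 5 -> 4 = 4
~R = ~0 = 5
~~R = ~5 = 0
~~~R = ~0 = 5
R | P = 0 | 1 = 1
~(R | P) = ~1 = 4
~~~R | ~(R | P) = 5 | 4 = 5
~(~~~R | ~(R | P)) = ~5 = 0
(((Q <-> R) -> ((P -> R) | R)) -> (((Q -> R) <-> Q) <-> ((R -> (Q <-> P)) <-> (P | ~Q)))) -> ~(~~~R | ~(R | P)) = 4 -> 0 = 1

1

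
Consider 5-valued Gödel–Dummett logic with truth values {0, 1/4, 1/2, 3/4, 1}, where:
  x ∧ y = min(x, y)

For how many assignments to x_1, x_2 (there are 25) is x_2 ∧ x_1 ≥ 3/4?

4

value 1: 1 assignment (counts)
value 3/4: 3 assignments (counts)
value 1/2: 5 assignments
value 1/4: 7 assignments
value 0: 9 assignments
So 4 of the 25 assignments meet the threshold.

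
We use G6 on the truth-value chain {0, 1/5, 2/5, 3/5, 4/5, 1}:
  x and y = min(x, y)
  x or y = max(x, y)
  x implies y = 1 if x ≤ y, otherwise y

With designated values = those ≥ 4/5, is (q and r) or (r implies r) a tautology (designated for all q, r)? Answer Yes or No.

At q = 1/5, r = 3/5, for instance:
q and r = 1/5 and 3/5 = 1/5
r implies r = 3/5 implies 3/5 = 1
(q and r) or (r implies r) = 1/5 or 1 = 1
and checking the remaining 35 assignments likewise gives ≥ 4/5 in every case.

Yes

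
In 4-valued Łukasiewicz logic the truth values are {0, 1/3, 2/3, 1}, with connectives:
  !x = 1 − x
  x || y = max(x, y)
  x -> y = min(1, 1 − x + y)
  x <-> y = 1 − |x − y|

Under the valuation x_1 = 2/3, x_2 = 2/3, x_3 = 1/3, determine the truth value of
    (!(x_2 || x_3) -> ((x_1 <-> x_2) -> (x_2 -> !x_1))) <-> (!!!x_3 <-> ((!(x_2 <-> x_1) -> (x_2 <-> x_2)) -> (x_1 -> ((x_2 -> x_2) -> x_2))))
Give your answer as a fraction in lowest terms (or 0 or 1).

2/3

x_2 || x_3 = 2/3 || 1/3 = 2/3
!(x_2 || x_3) = !2/3 = 1/3
x_1 <-> x_2 = 2/3 <-> 2/3 = 1
!x_1 = !2/3 = 1/3
x_2 -> !x_1 = 2/3 -> 1/3 = 2/3
(x_1 <-> x_2) -> (x_2 -> !x_1) = 1 -> 2/3 = 2/3
!(x_2 || x_3) -> ((x_1 <-> x_2) -> (x_2 -> !x_1)) = 1/3 -> 2/3 = 1
!x_3 = !1/3 = 2/3
!!x_3 = !2/3 = 1/3
!!!x_3 = !1/3 = 2/3
x_2 <-> x_1 = 2/3 <-> 2/3 = 1
!(x_2 <-> x_1) = !1 = 0
x_2 <-> x_2 = 2/3 <-> 2/3 = 1
!(x_2 <-> x_1) -> (x_2 <-> x_2) = 0 -> 1 = 1
x_2 -> x_2 = 2/3 -> 2/3 = 1
(x_2 -> x_2) -> x_2 = 1 -> 2/3 = 2/3
x_1 -> ((x_2 -> x_2) -> x_2) = 2/3 -> 2/3 = 1
(!(x_2 <-> x_1) -> (x_2 <-> x_2)) -> (x_1 -> ((x_2 -> x_2) -> x_2)) = 1 -> 1 = 1
!!!x_3 <-> ((!(x_2 <-> x_1) -> (x_2 <-> x_2)) -> (x_1 -> ((x_2 -> x_2) -> x_2))) = 2/3 <-> 1 = 2/3
(!(x_2 || x_3) -> ((x_1 <-> x_2) -> (x_2 -> !x_1))) <-> (!!!x_3 <-> ((!(x_2 <-> x_1) -> (x_2 <-> x_2)) -> (x_1 -> ((x_2 -> x_2) -> x_2)))) = 1 <-> 2/3 = 2/3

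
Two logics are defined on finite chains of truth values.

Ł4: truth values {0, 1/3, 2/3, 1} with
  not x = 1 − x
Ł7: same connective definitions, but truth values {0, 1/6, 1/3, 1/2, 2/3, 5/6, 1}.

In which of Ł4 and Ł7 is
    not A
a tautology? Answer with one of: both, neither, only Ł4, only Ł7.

neither

In Ł4: at A = 1/3 the value is 2/3 — not a tautology.
In Ł7: at A = 1/6 the value is 5/6 — not a tautology.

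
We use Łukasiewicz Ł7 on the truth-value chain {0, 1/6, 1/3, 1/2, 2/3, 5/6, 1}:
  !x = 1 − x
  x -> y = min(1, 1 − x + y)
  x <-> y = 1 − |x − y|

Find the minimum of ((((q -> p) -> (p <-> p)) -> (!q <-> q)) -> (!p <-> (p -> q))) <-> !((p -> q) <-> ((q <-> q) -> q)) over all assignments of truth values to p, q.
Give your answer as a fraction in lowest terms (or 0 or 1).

Take p = 0, q = 1:
q -> p = 1 -> 0 = 0
p <-> p = 0 <-> 0 = 1
(q -> p) -> (p <-> p) = 0 -> 1 = 1
!q = !1 = 0
!q <-> q = 0 <-> 1 = 0
((q -> p) -> (p <-> p)) -> (!q <-> q) = 1 -> 0 = 0
!p = !0 = 1
p -> q = 0 -> 1 = 1
!p <-> (p -> q) = 1 <-> 1 = 1
(((q -> p) -> (p <-> p)) -> (!q <-> q)) -> (!p <-> (p -> q)) = 0 -> 1 = 1
p -> q = 0 -> 1 = 1
q <-> q = 1 <-> 1 = 1
(q <-> q) -> q = 1 -> 1 = 1
(p -> q) <-> ((q <-> q) -> q) = 1 <-> 1 = 1
!((p -> q) <-> ((q <-> q) -> q)) = !1 = 0
((((q -> p) -> (p <-> p)) -> (!q <-> q)) -> (!p <-> (p -> q))) <-> !((p -> q) <-> ((q <-> q) -> q)) = 1 <-> 0 = 0
No assignment yields a value below 0, so this is the minimum.

0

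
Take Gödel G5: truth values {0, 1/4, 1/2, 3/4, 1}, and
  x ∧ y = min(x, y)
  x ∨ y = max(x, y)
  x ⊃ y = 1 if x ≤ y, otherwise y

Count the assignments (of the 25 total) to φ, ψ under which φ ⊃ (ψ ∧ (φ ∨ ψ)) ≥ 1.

value 1: 15 assignments (counts)
value 3/4: 1 assignment
value 1/2: 2 assignments
value 1/4: 3 assignments
value 0: 4 assignments
So 15 of the 25 assignments meet the threshold.

15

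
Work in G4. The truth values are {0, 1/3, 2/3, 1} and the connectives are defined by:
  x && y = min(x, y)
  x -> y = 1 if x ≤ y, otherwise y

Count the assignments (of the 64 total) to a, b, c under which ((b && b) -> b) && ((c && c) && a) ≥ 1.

value 1: 4 assignments (counts)
value 2/3: 12 assignments
value 1/3: 20 assignments
value 0: 28 assignments
So 4 of the 64 assignments meet the threshold.

4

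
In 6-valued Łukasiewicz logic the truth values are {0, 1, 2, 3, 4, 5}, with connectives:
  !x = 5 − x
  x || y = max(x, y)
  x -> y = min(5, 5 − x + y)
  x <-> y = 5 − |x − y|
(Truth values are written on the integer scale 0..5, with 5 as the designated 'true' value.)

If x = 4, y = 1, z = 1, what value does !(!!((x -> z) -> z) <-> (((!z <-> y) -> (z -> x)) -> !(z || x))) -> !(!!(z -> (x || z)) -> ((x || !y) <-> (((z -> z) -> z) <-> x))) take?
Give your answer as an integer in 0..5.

4

x -> z = 4 -> 1 = 2
(x -> z) -> z = 2 -> 1 = 4
!((x -> z) -> z) = !4 = 1
!!((x -> z) -> z) = !1 = 4
!z = !1 = 4
!z <-> y = 4 <-> 1 = 2
z -> x = 1 -> 4 = 5
(!z <-> y) -> (z -> x) = 2 -> 5 = 5
z || x = 1 || 4 = 4
!(z || x) = !4 = 1
((!z <-> y) -> (z -> x)) -> !(z || x) = 5 -> 1 = 1
!!((x -> z) -> z) <-> (((!z <-> y) -> (z -> x)) -> !(z || x)) = 4 <-> 1 = 2
!(!!((x -> z) -> z) <-> (((!z <-> y) -> (z -> x)) -> !(z || x))) = !2 = 3
x || z = 4 || 1 = 4
z -> (x || z) = 1 -> 4 = 5
!(z -> (x || z)) = !5 = 0
!!(z -> (x || z)) = !0 = 5
!y = !1 = 4
x || !y = 4 || 4 = 4
z -> z = 1 -> 1 = 5
(z -> z) -> z = 5 -> 1 = 1
((z -> z) -> z) <-> x = 1 <-> 4 = 2
(x || !y) <-> (((z -> z) -> z) <-> x) = 4 <-> 2 = 3
!!(z -> (x || z)) -> ((x || !y) <-> (((z -> z) -> z) <-> x)) = 5 -> 3 = 3
!(!!(z -> (x || z)) -> ((x || !y) <-> (((z -> z) -> z) <-> x))) = !3 = 2
!(!!((x -> z) -> z) <-> (((!z <-> y) -> (z -> x)) -> !(z || x))) -> !(!!(z -> (x || z)) -> ((x || !y) <-> (((z -> z) -> z) <-> x))) = 3 -> 2 = 4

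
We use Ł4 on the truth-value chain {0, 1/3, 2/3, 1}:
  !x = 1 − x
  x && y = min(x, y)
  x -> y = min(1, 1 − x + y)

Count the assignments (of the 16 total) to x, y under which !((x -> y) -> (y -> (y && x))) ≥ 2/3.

x = 0, y = 0 ↦ 0  <
x = 0, y = 1/3 ↦ 1/3  <
x = 0, y = 2/3 ↦ 2/3  ≥
x = 0, y = 1 ↦ 1  ≥
x = 1/3, y = 0 ↦ 0  <
x = 1/3, y = 1/3 ↦ 0  <
x = 1/3, y = 2/3 ↦ 1/3  <
x = 1/3, y = 1 ↦ 2/3  ≥
x = 2/3, y = 0 ↦ 0  <
x = 2/3, y = 1/3 ↦ 0  <
x = 2/3, y = 2/3 ↦ 0  <
x = 2/3, y = 1 ↦ 1/3  <
x = 1, y = 0 ↦ 0  <
x = 1, y = 1/3 ↦ 0  <
x = 1, y = 2/3 ↦ 0  <
x = 1, y = 1 ↦ 0  <
So 3 of the 16 assignments meet the threshold.

3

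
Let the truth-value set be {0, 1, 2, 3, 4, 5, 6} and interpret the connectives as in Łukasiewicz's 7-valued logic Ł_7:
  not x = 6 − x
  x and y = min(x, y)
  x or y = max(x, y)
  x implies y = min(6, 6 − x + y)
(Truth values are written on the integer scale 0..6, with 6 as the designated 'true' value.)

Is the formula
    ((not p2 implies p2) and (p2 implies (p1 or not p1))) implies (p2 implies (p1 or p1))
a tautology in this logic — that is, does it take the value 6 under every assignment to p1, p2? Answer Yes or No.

Counterexample: take p1 = 0, p2 = 3.
not p2 = not 3 = 3
not p2 implies p2 = 3 implies 3 = 6
not p1 = not 0 = 6
p1 or not p1 = 0 or 6 = 6
p2 implies (p1 or not p1) = 3 implies 6 = 6
(not p2 implies p2) and (p2 implies (p1 or not p1)) = 6 and 6 = 6
p1 or p1 = 0 or 0 = 0
p2 implies (p1 or p1) = 3 implies 0 = 3
((not p2 implies p2) and (p2 implies (p1 or not p1))) implies (p2 implies (p1 or p1)) = 6 implies 3 = 3
This gives 3 ≠ 6.

No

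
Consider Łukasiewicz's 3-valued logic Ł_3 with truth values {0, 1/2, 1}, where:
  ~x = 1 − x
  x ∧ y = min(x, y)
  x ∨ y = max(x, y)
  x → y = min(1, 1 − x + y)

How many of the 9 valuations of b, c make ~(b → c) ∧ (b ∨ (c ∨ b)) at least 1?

b = 0, c = 0 ↦ 0  <
b = 0, c = 1/2 ↦ 0  <
b = 0, c = 1 ↦ 0  <
b = 1/2, c = 0 ↦ 1/2  <
b = 1/2, c = 1/2 ↦ 0  <
b = 1/2, c = 1 ↦ 0  <
b = 1, c = 0 ↦ 1  ≥
b = 1, c = 1/2 ↦ 1/2  <
b = 1, c = 1 ↦ 0  <
So 1 of the 9 assignments meets the threshold.

1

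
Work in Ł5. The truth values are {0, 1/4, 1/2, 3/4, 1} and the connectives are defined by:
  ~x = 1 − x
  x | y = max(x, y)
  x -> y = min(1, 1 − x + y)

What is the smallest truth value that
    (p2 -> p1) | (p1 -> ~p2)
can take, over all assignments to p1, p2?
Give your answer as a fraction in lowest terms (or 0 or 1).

1/2

Take p1 = 1/2, p2 = 1:
p2 -> p1 = 1 -> 1/2 = 1/2
~p2 = ~1 = 0
p1 -> ~p2 = 1/2 -> 0 = 1/2
(p2 -> p1) | (p1 -> ~p2) = 1/2 | 1/2 = 1/2
No assignment yields a value below 1/2, so this is the minimum.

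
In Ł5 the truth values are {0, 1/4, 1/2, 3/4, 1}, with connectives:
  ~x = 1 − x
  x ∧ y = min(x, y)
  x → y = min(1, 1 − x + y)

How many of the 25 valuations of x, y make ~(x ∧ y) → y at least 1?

value 1: 12 assignments (counts)
value 3/4: 2 assignments
value 1/2: 5 assignments
value 1/4: 1 assignment
value 0: 5 assignments
So 12 of the 25 assignments meet the threshold.

12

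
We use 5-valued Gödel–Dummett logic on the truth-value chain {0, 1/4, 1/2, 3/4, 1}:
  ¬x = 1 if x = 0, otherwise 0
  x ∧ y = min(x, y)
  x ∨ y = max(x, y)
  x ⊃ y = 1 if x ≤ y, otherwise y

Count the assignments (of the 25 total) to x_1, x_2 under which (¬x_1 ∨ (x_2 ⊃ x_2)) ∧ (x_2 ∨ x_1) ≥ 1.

9

value 1: 9 assignments (counts)
value 3/4: 7 assignments
value 1/2: 5 assignments
value 1/4: 3 assignments
value 0: 1 assignment
So 9 of the 25 assignments meet the threshold.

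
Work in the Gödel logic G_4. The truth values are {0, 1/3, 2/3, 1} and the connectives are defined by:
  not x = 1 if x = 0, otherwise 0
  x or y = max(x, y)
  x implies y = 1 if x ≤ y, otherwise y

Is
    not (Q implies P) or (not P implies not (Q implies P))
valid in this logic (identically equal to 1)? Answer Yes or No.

No

Counterexample: take P = 0, Q = 0.
Q implies P = 0 implies 0 = 1
not (Q implies P) = not 1 = 0
not P = not 0 = 1
not P implies not (Q implies P) = 1 implies 0 = 0
not (Q implies P) or (not P implies not (Q implies P)) = 0 or 0 = 0
This gives 0 ≠ 1.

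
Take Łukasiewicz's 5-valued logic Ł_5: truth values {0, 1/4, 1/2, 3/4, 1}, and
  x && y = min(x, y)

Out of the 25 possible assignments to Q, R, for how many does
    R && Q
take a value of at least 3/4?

4

value 1: 1 assignment (counts)
value 3/4: 3 assignments (counts)
value 1/2: 5 assignments
value 1/4: 7 assignments
value 0: 9 assignments
So 4 of the 25 assignments meet the threshold.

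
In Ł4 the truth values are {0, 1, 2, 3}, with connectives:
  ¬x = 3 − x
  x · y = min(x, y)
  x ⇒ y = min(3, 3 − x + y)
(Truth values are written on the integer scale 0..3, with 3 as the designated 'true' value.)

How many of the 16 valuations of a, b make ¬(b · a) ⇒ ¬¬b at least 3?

a = 0, b = 0 ↦ 0  <
a = 0, b = 1 ↦ 1  <
a = 0, b = 2 ↦ 2  <
a = 0, b = 3 ↦ 3  ≥
a = 1, b = 0 ↦ 0  <
a = 1, b = 1 ↦ 2  <
a = 1, b = 2 ↦ 3  ≥
a = 1, b = 3 ↦ 3  ≥
a = 2, b = 0 ↦ 0  <
a = 2, b = 1 ↦ 2  <
a = 2, b = 2 ↦ 3  ≥
a = 2, b = 3 ↦ 3  ≥
a = 3, b = 0 ↦ 0  <
a = 3, b = 1 ↦ 2  <
a = 3, b = 2 ↦ 3  ≥
a = 3, b = 3 ↦ 3  ≥
So 7 of the 16 assignments meet the threshold.

7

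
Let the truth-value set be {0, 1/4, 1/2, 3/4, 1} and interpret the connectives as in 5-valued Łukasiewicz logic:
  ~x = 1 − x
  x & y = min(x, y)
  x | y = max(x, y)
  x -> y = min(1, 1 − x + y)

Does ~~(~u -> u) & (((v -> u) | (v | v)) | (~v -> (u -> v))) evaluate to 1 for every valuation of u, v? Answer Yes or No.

No

Counterexample: take u = 0, v = 0.
~u = ~0 = 1
~u -> u = 1 -> 0 = 0
~(~u -> u) = ~0 = 1
~~(~u -> u) = ~1 = 0
v -> u = 0 -> 0 = 1
v | v = 0 | 0 = 0
(v -> u) | (v | v) = 1 | 0 = 1
~v = ~0 = 1
u -> v = 0 -> 0 = 1
~v -> (u -> v) = 1 -> 1 = 1
((v -> u) | (v | v)) | (~v -> (u -> v)) = 1 | 1 = 1
~~(~u -> u) & (((v -> u) | (v | v)) | (~v -> (u -> v))) = 0 & 1 = 0
This gives 0 ≠ 1.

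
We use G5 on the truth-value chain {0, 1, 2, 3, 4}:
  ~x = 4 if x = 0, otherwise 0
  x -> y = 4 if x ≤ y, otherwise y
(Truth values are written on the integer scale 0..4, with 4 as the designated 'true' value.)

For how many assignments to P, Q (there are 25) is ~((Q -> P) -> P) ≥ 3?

1

value 4: 1 assignment (counts)
value 0: 24 assignments
So 1 of the 25 assignments meets the threshold.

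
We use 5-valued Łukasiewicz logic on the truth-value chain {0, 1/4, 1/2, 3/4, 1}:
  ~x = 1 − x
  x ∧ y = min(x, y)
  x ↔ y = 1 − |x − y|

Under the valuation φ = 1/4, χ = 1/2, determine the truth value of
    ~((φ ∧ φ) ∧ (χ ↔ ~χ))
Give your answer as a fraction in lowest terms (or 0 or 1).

3/4

φ ∧ φ = 1/4 ∧ 1/4 = 1/4
~χ = ~1/2 = 1/2
χ ↔ ~χ = 1/2 ↔ 1/2 = 1
(φ ∧ φ) ∧ (χ ↔ ~χ) = 1/4 ∧ 1 = 1/4
~((φ ∧ φ) ∧ (χ ↔ ~χ)) = ~1/4 = 3/4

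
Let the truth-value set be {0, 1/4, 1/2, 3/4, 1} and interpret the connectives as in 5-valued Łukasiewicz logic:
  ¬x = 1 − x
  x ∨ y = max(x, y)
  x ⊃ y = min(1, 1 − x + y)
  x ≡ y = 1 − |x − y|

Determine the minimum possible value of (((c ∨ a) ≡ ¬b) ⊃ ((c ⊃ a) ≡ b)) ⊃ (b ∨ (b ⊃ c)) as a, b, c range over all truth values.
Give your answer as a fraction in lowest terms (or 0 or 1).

1/2

Take a = 0, b = 1/2, c = 0:
c ∨ a = 0 ∨ 0 = 0
¬b = ¬1/2 = 1/2
(c ∨ a) ≡ ¬b = 0 ≡ 1/2 = 1/2
c ⊃ a = 0 ⊃ 0 = 1
(c ⊃ a) ≡ b = 1 ≡ 1/2 = 1/2
((c ∨ a) ≡ ¬b) ⊃ ((c ⊃ a) ≡ b) = 1/2 ⊃ 1/2 = 1
b ⊃ c = 1/2 ⊃ 0 = 1/2
b ∨ (b ⊃ c) = 1/2 ∨ 1/2 = 1/2
(((c ∨ a) ≡ ¬b) ⊃ ((c ⊃ a) ≡ b)) ⊃ (b ∨ (b ⊃ c)) = 1 ⊃ 1/2 = 1/2
No assignment yields a value below 1/2, so this is the minimum.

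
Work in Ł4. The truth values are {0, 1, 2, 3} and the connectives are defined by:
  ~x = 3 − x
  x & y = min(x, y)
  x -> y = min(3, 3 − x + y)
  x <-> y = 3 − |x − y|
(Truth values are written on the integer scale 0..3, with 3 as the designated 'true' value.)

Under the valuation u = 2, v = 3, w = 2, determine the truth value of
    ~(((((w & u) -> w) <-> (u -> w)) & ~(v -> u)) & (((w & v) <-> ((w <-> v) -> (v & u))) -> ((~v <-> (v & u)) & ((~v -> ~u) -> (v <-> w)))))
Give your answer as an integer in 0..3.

2

w & u = 2 & 2 = 2
(w & u) -> w = 2 -> 2 = 3
u -> w = 2 -> 2 = 3
((w & u) -> w) <-> (u -> w) = 3 <-> 3 = 3
v -> u = 3 -> 2 = 2
~(v -> u) = ~2 = 1
(((w & u) -> w) <-> (u -> w)) & ~(v -> u) = 3 & 1 = 1
w & v = 2 & 3 = 2
w <-> v = 2 <-> 3 = 2
v & u = 3 & 2 = 2
(w <-> v) -> (v & u) = 2 -> 2 = 3
(w & v) <-> ((w <-> v) -> (v & u)) = 2 <-> 3 = 2
~v = ~3 = 0
v & u = 3 & 2 = 2
~v <-> (v & u) = 0 <-> 2 = 1
~v = ~3 = 0
~u = ~2 = 1
~v -> ~u = 0 -> 1 = 3
v <-> w = 3 <-> 2 = 2
(~v -> ~u) -> (v <-> w) = 3 -> 2 = 2
(~v <-> (v & u)) & ((~v -> ~u) -> (v <-> w)) = 1 & 2 = 1
((w & v) <-> ((w <-> v) -> (v & u))) -> ((~v <-> (v & u)) & ((~v -> ~u) -> (v <-> w))) = 2 -> 1 = 2
((((w & u) -> w) <-> (u -> w)) & ~(v -> u)) & (((w & v) <-> ((w <-> v) -> (v & u))) -> ((~v <-> (v & u)) & ((~v -> ~u) -> (v <-> w)))) = 1 & 2 = 1
~(((((w & u) -> w) <-> (u -> w)) & ~(v -> u)) & (((w & v) <-> ((w <-> v) -> (v & u))) -> ((~v <-> (v & u)) & ((~v -> ~u) -> (v <-> w))))) = ~1 = 2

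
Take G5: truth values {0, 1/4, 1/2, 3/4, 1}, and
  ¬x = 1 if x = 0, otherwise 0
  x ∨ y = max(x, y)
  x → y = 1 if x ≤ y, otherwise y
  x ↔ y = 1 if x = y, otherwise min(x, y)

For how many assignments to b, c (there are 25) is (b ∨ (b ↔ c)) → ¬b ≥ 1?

5

value 1: 5 assignments (counts)
value 0: 20 assignments
So 5 of the 25 assignments meet the threshold.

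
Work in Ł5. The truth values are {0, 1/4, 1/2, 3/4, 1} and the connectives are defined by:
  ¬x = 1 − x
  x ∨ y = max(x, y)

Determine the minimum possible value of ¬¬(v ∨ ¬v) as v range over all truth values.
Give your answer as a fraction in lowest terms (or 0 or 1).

1/2

Take v = 1/2:
¬v = ¬1/2 = 1/2
v ∨ ¬v = 1/2 ∨ 1/2 = 1/2
¬(v ∨ ¬v) = ¬1/2 = 1/2
¬¬(v ∨ ¬v) = ¬1/2 = 1/2
No assignment yields a value below 1/2, so this is the minimum.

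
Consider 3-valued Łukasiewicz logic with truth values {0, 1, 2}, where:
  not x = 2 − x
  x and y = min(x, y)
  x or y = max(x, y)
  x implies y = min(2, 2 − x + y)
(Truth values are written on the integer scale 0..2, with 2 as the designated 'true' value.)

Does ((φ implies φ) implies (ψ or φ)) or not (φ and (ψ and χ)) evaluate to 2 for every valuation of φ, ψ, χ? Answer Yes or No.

Counterexample: take φ = 1, ψ = 1, χ = 1.
φ implies φ = 1 implies 1 = 2
ψ or φ = 1 or 1 = 1
(φ implies φ) implies (ψ or φ) = 2 implies 1 = 1
ψ and χ = 1 and 1 = 1
φ and (ψ and χ) = 1 and 1 = 1
not (φ and (ψ and χ)) = not 1 = 1
((φ implies φ) implies (ψ or φ)) or not (φ and (ψ and χ)) = 1 or 1 = 1
This gives 1 ≠ 2.

No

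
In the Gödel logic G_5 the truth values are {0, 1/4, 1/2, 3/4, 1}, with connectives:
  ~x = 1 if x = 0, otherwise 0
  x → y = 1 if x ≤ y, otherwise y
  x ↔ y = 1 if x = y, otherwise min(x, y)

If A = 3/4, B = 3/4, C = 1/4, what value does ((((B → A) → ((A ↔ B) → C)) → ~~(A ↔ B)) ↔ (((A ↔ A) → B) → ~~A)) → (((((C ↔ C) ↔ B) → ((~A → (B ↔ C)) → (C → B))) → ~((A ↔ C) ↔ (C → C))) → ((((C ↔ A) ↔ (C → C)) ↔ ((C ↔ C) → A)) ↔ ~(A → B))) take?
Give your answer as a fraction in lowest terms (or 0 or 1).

1

B → A = 3/4 → 3/4 = 1
A ↔ B = 3/4 ↔ 3/4 = 1
(A ↔ B) → C = 1 → 1/4 = 1/4
(B → A) → ((A ↔ B) → C) = 1 → 1/4 = 1/4
A ↔ B = 3/4 ↔ 3/4 = 1
~(A ↔ B) = ~1 = 0
~~(A ↔ B) = ~0 = 1
((B → A) → ((A ↔ B) → C)) → ~~(A ↔ B) = 1/4 → 1 = 1
A ↔ A = 3/4 ↔ 3/4 = 1
(A ↔ A) → B = 1 → 3/4 = 3/4
~A = ~3/4 = 0
~~A = ~0 = 1
((A ↔ A) → B) → ~~A = 3/4 → 1 = 1
(((B → A) → ((A ↔ B) → C)) → ~~(A ↔ B)) ↔ (((A ↔ A) → B) → ~~A) = 1 ↔ 1 = 1
C ↔ C = 1/4 ↔ 1/4 = 1
(C ↔ C) ↔ B = 1 ↔ 3/4 = 3/4
~A = ~3/4 = 0
B ↔ C = 3/4 ↔ 1/4 = 1/4
~A → (B ↔ C) = 0 → 1/4 = 1
C → B = 1/4 → 3/4 = 1
(~A → (B ↔ C)) → (C → B) = 1 → 1 = 1
((C ↔ C) ↔ B) → ((~A → (B ↔ C)) → (C → B)) = 3/4 → 1 = 1
A ↔ C = 3/4 ↔ 1/4 = 1/4
C → C = 1/4 → 1/4 = 1
(A ↔ C) ↔ (C → C) = 1/4 ↔ 1 = 1/4
~((A ↔ C) ↔ (C → C)) = ~1/4 = 0
(((C ↔ C) ↔ B) → ((~A → (B ↔ C)) → (C → B))) → ~((A ↔ C) ↔ (C → C)) = 1 → 0 = 0
C ↔ A = 1/4 ↔ 3/4 = 1/4
C → C = 1/4 → 1/4 = 1
(C ↔ A) ↔ (C → C) = 1/4 ↔ 1 = 1/4
C ↔ C = 1/4 ↔ 1/4 = 1
(C ↔ C) → A = 1 → 3/4 = 3/4
((C ↔ A) ↔ (C → C)) ↔ ((C ↔ C) → A) = 1/4 ↔ 3/4 = 1/4
A → B = 3/4 → 3/4 = 1
~(A → B) = ~1 = 0
(((C ↔ A) ↔ (C → C)) ↔ ((C ↔ C) → A)) ↔ ~(A → B) = 1/4 ↔ 0 = 0
((((C ↔ C) ↔ B) → ((~A → (B ↔ C)) → (C → B))) → ~((A ↔ C) ↔ (C → C))) → ((((C ↔ A) ↔ (C → C)) ↔ ((C ↔ C) → A)) ↔ ~(A → B)) = 0 → 0 = 1
((((B → A) → ((A ↔ B) → C)) → ~~(A ↔ B)) ↔ (((A ↔ A) → B) → ~~A)) → (((((C ↔ C) ↔ B) → ((~A → (B ↔ C)) → (C → B))) → ~((A ↔ C) ↔ (C → C))) → ((((C ↔ A) ↔ (C → C)) ↔ ((C ↔ C) → A)) ↔ ~(A → B))) = 1 → 1 = 1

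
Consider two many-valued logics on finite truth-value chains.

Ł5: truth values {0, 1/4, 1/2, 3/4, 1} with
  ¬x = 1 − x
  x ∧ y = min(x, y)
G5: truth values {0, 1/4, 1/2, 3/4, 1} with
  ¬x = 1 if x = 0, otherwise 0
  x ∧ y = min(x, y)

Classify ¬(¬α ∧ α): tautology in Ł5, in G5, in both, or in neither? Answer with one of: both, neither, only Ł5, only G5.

In Ł5: at α = 1/4 the value is 3/4 — not a tautology.
In G5: every assignment gives 1 — tautology.

only G5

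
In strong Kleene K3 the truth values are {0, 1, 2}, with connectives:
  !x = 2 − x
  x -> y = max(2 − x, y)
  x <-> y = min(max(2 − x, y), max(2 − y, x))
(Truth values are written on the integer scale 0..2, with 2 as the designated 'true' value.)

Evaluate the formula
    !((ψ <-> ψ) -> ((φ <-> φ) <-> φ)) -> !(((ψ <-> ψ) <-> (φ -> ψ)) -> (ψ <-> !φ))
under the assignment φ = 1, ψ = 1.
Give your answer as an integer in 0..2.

1

ψ <-> ψ = 1 <-> 1 = 1
φ <-> φ = 1 <-> 1 = 1
(φ <-> φ) <-> φ = 1 <-> 1 = 1
(ψ <-> ψ) -> ((φ <-> φ) <-> φ) = 1 -> 1 = 1
!((ψ <-> ψ) -> ((φ <-> φ) <-> φ)) = !1 = 1
ψ <-> ψ = 1 <-> 1 = 1
φ -> ψ = 1 -> 1 = 1
(ψ <-> ψ) <-> (φ -> ψ) = 1 <-> 1 = 1
!φ = !1 = 1
ψ <-> !φ = 1 <-> 1 = 1
((ψ <-> ψ) <-> (φ -> ψ)) -> (ψ <-> !φ) = 1 -> 1 = 1
!(((ψ <-> ψ) <-> (φ -> ψ)) -> (ψ <-> !φ)) = !1 = 1
!((ψ <-> ψ) -> ((φ <-> φ) <-> φ)) -> !(((ψ <-> ψ) <-> (φ -> ψ)) -> (ψ <-> !φ)) = 1 -> 1 = 1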